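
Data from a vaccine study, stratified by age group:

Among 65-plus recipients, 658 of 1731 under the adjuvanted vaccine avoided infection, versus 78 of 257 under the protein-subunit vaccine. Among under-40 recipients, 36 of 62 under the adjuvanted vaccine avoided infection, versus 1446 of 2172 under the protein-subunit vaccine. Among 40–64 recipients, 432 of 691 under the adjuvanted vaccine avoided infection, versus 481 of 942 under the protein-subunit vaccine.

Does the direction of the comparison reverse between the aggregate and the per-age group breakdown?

No

65-plus: the adjuvanted vaccine 658/1731 = 38.0%, the protein-subunit vaccine 78/257 = 30.4% → the adjuvanted vaccine
Under-40: the adjuvanted vaccine 36/62 = 58.1%, the protein-subunit vaccine 1446/2172 = 66.6% → the protein-subunit vaccine
40–64: the adjuvanted vaccine 432/691 = 62.5%, the protein-subunit vaccine 481/942 = 51.1% → the adjuvanted vaccine
Overall: the adjuvanted vaccine 1126/2484 = 45.3%, the protein-subunit vaccine 2005/3371 = 59.5% → the protein-subunit vaccine
Neither sweeps: the adjuvanted vaccine wins 2 of 3 groups, the protein-subunit vaccine wins 1. The protein-subunit vaccine wins overall but not every group — no Simpson reversal.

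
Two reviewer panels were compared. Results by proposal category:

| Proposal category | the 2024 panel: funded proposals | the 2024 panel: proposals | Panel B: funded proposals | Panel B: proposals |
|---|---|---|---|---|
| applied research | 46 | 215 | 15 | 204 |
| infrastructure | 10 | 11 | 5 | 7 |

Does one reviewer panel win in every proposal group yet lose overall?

No

Applied research: the 2024 panel 46/215 = 21.4%, Panel B 15/204 = 7.4% → the 2024 panel
Infrastructure: the 2024 panel 10/11 = 90.9%, Panel B 5/7 = 71.4% → the 2024 panel
Overall: the 2024 panel 56/226 = 24.8%, Panel B 20/211 = 9.5% → the 2024 panel
The 2024 panel wins overall and in every proposal group — no reversal.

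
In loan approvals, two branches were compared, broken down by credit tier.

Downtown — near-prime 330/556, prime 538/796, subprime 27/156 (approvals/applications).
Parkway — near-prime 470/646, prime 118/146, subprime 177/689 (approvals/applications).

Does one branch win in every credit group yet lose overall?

Near-prime: Downtown 330/556 = 59.4%, Parkway 470/646 = 72.8% → Parkway
Prime: Downtown 538/796 = 67.6%, Parkway 118/146 = 80.8% → Parkway
Subprime: Downtown 27/156 = 17.3%, Parkway 177/689 = 25.7% → Parkway
Overall: Downtown 895/1508 = 59.4%, Parkway 765/1481 = 51.7% → Downtown
Parkway wins each credit group but Downtown wins overall — the comparison reverses. Parkway's applications skew toward subprime, which has a lower base rate.

Yes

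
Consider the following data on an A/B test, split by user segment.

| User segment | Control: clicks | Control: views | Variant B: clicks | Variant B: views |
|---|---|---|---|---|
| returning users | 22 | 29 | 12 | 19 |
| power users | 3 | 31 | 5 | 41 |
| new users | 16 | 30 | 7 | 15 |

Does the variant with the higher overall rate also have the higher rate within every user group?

Returning users: Control 22/29 = 75.9%, Variant B 12/19 = 63.2% → Control
Power users: Control 3/31 = 9.7%, Variant B 5/41 = 12.2% → Variant B
New users: Control 16/30 = 53.3%, Variant B 7/15 = 46.7% → Control
Overall: Control 41/90 = 45.6%, Variant B 24/75 = 32.0% → Control
Neither sweeps: Control wins 2 of 3 groups, Variant B wins 1. Control wins overall but not every group — no Simpson reversal.

No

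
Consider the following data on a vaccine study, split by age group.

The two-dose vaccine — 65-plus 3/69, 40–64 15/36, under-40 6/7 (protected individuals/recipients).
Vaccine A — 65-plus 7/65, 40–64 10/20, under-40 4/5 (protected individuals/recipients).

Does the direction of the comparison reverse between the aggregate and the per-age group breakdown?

No

65-plus: the two-dose vaccine 3/69 = 4.3%, Vaccine A 7/65 = 10.8% → Vaccine A
40–64: the two-dose vaccine 15/36 = 41.7%, Vaccine A 10/20 = 50.0% → Vaccine A
Under-40: the two-dose vaccine 6/7 = 85.7%, Vaccine A 4/5 = 80.0% → the two-dose vaccine
Overall: the two-dose vaccine 24/112 = 21.4%, Vaccine A 21/90 = 23.3% → Vaccine A
Neither sweeps: the two-dose vaccine wins 1 of 3 groups, Vaccine A wins 2. Vaccine A wins overall but not every group — no Simpson reversal.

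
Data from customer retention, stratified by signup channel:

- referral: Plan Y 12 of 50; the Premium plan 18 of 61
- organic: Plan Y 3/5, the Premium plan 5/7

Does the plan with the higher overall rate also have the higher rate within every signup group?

Yes

Referral: Plan Y 12/50 = 24.0%, the Premium plan 18/61 = 29.5% → the Premium plan
Organic: Plan Y 3/5 = 60.0%, the Premium plan 5/7 = 71.4% → the Premium plan
Overall: Plan Y 15/55 = 27.3%, the Premium plan 23/68 = 33.8% → the Premium plan
The Premium plan wins overall and in every signup group — no reversal.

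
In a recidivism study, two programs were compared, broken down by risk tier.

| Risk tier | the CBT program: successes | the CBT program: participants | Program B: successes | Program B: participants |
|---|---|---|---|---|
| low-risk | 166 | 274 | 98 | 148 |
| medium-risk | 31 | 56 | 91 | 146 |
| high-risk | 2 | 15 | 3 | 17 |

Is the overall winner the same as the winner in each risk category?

Low-risk: the CBT program 166/274 = 60.6%, Program B 98/148 = 66.2% → Program B
Medium-risk: the CBT program 31/56 = 55.4%, Program B 91/146 = 62.3% → Program B
High-risk: the CBT program 2/15 = 13.3%, Program B 3/17 = 17.6% → Program B
Overall: the CBT program 199/345 = 57.7%, Program B 192/311 = 61.7% → Program B
Program B wins overall and in every risk group — no reversal.

Yes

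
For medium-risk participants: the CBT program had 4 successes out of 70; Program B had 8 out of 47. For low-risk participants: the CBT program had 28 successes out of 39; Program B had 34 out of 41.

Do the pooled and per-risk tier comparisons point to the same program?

Yes

Medium-risk: the CBT program 4/70 = 5.7%, Program B 8/47 = 17.0% → Program B
Low-risk: the CBT program 28/39 = 71.8%, Program B 34/41 = 82.9% → Program B
Overall: the CBT program 32/109 = 29.4%, Program B 42/88 = 47.7% → Program B
Program B wins overall and in every risk group — no reversal.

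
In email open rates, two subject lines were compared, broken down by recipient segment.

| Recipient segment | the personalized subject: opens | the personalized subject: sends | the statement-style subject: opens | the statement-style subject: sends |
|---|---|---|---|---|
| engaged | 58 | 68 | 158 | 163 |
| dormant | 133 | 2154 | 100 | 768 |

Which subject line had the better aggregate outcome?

the statement-style subject

Engaged: the personalized subject 58/68 = 85.3%, the statement-style subject 158/163 = 96.9% → the statement-style subject
Dormant: the personalized subject 133/2154 = 6.2%, the statement-style subject 100/768 = 13.0% → the statement-style subject
Overall: the personalized subject 191/2222 = 8.6%, the statement-style subject 258/931 = 27.7% → the statement-style subject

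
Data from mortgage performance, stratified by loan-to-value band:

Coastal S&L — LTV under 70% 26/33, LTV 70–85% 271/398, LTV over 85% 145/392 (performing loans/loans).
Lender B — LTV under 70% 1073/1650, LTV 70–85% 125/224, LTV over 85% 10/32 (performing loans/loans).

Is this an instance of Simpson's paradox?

Yes

LTV under 70%: Coastal S&L 26/33 = 78.8%, Lender B 1073/1650 = 65.0% → Coastal S&L
LTV 70–85%: Coastal S&L 271/398 = 68.1%, Lender B 125/224 = 55.8% → Coastal S&L
LTV over 85%: Coastal S&L 145/392 = 37.0%, Lender B 10/32 = 31.2% → Coastal S&L
Overall: Coastal S&L 442/823 = 53.7%, Lender B 1208/1906 = 63.4% → Lender B
Coastal S&L wins each loan-to-value group but Lender B wins overall — the comparison reverses. Coastal S&L's loans skew toward LTV over 85%, which has a lower base rate.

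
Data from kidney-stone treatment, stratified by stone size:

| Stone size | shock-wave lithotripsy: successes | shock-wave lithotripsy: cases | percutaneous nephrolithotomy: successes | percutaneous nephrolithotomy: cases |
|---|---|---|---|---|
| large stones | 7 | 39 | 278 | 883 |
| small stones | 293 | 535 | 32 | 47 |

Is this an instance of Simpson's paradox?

Yes

Large stones: shock-wave lithotripsy 7/39 = 17.9%, percutaneous nephrolithotomy 278/883 = 31.5% → percutaneous nephrolithotomy
Small stones: shock-wave lithotripsy 293/535 = 54.8%, percutaneous nephrolithotomy 32/47 = 68.1% → percutaneous nephrolithotomy
Overall: shock-wave lithotripsy 300/574 = 52.3%, percutaneous nephrolithotomy 310/930 = 33.3% → shock-wave lithotripsy
Percutaneous nephrolithotomy wins each stone group but shock-wave lithotripsy wins overall — the comparison reverses. Percutaneous nephrolithotomy's cases skew toward large stones, which has a lower base rate.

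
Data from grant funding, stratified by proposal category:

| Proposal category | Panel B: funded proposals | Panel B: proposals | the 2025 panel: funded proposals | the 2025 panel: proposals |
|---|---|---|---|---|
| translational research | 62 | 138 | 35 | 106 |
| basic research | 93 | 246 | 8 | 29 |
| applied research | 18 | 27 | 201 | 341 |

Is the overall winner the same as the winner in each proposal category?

No

Translational research: Panel B 62/138 = 44.9%, the 2025 panel 35/106 = 33.0% → Panel B
Basic research: Panel B 93/246 = 37.8%, the 2025 panel 8/29 = 27.6% → Panel B
Applied research: Panel B 18/27 = 66.7%, the 2025 panel 201/341 = 58.9% → Panel B
Overall: Panel B 173/411 = 42.1%, the 2025 panel 244/476 = 51.3% → the 2025 panel
Panel B wins each proposal group but the 2025 panel wins overall — the comparison reverses. Panel B's proposals skew toward basic research, which has a lower base rate.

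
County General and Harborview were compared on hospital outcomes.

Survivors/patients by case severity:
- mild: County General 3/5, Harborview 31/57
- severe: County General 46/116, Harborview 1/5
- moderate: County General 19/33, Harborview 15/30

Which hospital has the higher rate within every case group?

County General

Mild: County General 3/5 = 60.0%, Harborview 31/57 = 54.4% → County General
Severe: County General 46/116 = 39.7%, Harborview 1/5 = 20.0% → County General
Moderate: County General 19/33 = 57.6%, Harborview 15/30 = 50.0% → County General
County General has the higher rate in all 3 groups.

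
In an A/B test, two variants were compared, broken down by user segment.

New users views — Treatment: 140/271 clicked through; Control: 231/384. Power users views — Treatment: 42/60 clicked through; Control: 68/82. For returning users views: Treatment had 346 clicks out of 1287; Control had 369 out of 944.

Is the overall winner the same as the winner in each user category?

New users: Treatment 140/271 = 51.7%, Control 231/384 = 60.2% → Control
Power users: Treatment 42/60 = 70.0%, Control 68/82 = 82.9% → Control
Returning users: Treatment 346/1287 = 26.9%, Control 369/944 = 39.1% → Control
Overall: Treatment 528/1618 = 32.6%, Control 668/1410 = 47.4% → Control
Control wins overall and in every user group — no reversal.

Yes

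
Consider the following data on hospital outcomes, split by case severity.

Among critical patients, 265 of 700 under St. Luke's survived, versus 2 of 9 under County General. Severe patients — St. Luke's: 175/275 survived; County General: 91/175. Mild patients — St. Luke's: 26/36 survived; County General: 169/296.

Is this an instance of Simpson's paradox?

Yes

Critical: St. Luke's 265/700 = 37.9%, County General 2/9 = 22.2% → St. Luke's
Severe: St. Luke's 175/275 = 63.6%, County General 91/175 = 52.0% → St. Luke's
Mild: St. Luke's 26/36 = 72.2%, County General 169/296 = 57.1% → St. Luke's
Overall: St. Luke's 466/1011 = 46.1%, County General 262/480 = 54.6% → County General
St. Luke's wins each case group but County General wins overall — the comparison reverses. St. Luke's's patients skew toward critical, which has a lower base rate.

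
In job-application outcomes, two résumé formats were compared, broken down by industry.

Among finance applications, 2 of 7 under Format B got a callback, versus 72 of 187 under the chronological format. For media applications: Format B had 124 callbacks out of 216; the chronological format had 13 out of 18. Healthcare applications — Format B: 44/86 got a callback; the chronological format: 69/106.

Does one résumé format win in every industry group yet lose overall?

Yes

Finance: Format B 2/7 = 28.6%, the chronological format 72/187 = 38.5% → the chronological format
Media: Format B 124/216 = 57.4%, the chronological format 13/18 = 72.2% → the chronological format
Healthcare: Format B 44/86 = 51.2%, the chronological format 69/106 = 65.1% → the chronological format
Overall: Format B 170/309 = 55.0%, the chronological format 154/311 = 49.5% → Format B
The chronological format wins each industry group but Format B wins overall — the comparison reverses. The chronological format's applications skew toward finance, which has a lower base rate.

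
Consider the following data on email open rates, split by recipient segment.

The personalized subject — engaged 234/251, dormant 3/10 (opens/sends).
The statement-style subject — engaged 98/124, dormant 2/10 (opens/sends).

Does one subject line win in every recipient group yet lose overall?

Engaged: the personalized subject 234/251 = 93.2%, the statement-style subject 98/124 = 79.0% → the personalized subject
Dormant: the personalized subject 3/10 = 30.0%, the statement-style subject 2/10 = 20.0% → the personalized subject
Overall: the personalized subject 237/261 = 90.8%, the statement-style subject 100/134 = 74.6% → the personalized subject
The personalized subject wins overall and in every recipient group — no reversal.

No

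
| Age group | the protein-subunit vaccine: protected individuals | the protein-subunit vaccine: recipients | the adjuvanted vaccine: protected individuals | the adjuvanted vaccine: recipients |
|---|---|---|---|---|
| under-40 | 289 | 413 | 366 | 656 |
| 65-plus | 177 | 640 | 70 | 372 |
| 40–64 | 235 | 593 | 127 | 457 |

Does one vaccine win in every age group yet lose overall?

No

Under-40: the protein-subunit vaccine 289/413 = 70.0%, the adjuvanted vaccine 366/656 = 55.8% → the protein-subunit vaccine
65-plus: the protein-subunit vaccine 177/640 = 27.7%, the adjuvanted vaccine 70/372 = 18.8% → the protein-subunit vaccine
40–64: the protein-subunit vaccine 235/593 = 39.6%, the adjuvanted vaccine 127/457 = 27.8% → the protein-subunit vaccine
Overall: the protein-subunit vaccine 701/1646 = 42.6%, the adjuvanted vaccine 563/1485 = 37.9% → the protein-subunit vaccine
The protein-subunit vaccine wins overall and in every age group — no reversal.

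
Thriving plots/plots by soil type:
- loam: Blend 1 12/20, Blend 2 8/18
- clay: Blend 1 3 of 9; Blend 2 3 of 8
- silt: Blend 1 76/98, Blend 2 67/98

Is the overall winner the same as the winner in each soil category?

No

Loam: Blend 1 12/20 = 60.0%, Blend 2 8/18 = 44.4% → Blend 1
Clay: Blend 1 3/9 = 33.3%, Blend 2 3/8 = 37.5% → Blend 2
Silt: Blend 1 76/98 = 77.6%, Blend 2 67/98 = 68.4% → Blend 1
Overall: Blend 1 91/127 = 71.7%, Blend 2 78/124 = 62.9% → Blend 1
Neither sweeps: Blend 1 wins 2 of 3 groups, Blend 2 wins 1. Blend 1 wins overall but not every group — no Simpson reversal.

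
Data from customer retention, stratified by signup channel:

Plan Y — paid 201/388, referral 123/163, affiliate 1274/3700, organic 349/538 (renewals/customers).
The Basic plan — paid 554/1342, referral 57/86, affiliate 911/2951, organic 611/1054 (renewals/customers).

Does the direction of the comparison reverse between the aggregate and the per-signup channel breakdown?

No

Paid: Plan Y 201/388 = 51.8%, the Basic plan 554/1342 = 41.3% → Plan Y
Referral: Plan Y 123/163 = 75.5%, the Basic plan 57/86 = 66.3% → Plan Y
Affiliate: Plan Y 1274/3700 = 34.4%, the Basic plan 911/2951 = 30.9% → Plan Y
Organic: Plan Y 349/538 = 64.9%, the Basic plan 611/1054 = 58.0% → Plan Y
Overall: Plan Y 1947/4789 = 40.7%, the Basic plan 2133/5433 = 39.3% → Plan Y
Plan Y wins overall and in every signup group — no reversal.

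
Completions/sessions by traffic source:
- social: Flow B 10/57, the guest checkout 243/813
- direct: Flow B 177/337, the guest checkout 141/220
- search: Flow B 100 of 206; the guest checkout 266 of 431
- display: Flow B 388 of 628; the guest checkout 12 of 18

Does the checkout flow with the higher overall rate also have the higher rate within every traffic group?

No

Social: Flow B 10/57 = 17.5%, the guest checkout 243/813 = 29.9% → the guest checkout
Direct: Flow B 177/337 = 52.5%, the guest checkout 141/220 = 64.1% → the guest checkout
Search: Flow B 100/206 = 48.5%, the guest checkout 266/431 = 61.7% → the guest checkout
Display: Flow B 388/628 = 61.8%, the guest checkout 12/18 = 66.7% → the guest checkout
Overall: Flow B 675/1228 = 55.0%, the guest checkout 662/1482 = 44.7% → Flow B
The guest checkout wins each traffic group but Flow B wins overall — the comparison reverses. The guest checkout's sessions skew toward social, which has a lower base rate.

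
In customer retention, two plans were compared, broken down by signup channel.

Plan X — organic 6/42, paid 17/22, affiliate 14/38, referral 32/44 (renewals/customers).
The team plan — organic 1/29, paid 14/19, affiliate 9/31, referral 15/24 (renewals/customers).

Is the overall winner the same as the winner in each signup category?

Yes

Organic: Plan X 6/42 = 14.3%, the team plan 1/29 = 3.4% → Plan X
Paid: Plan X 17/22 = 77.3%, the team plan 14/19 = 73.7% → Plan X
Affiliate: Plan X 14/38 = 36.8%, the team plan 9/31 = 29.0% → Plan X
Referral: Plan X 32/44 = 72.7%, the team plan 15/24 = 62.5% → Plan X
Overall: Plan X 69/146 = 47.3%, the team plan 39/103 = 37.9% → Plan X
Plan X wins overall and in every signup group — no reversal.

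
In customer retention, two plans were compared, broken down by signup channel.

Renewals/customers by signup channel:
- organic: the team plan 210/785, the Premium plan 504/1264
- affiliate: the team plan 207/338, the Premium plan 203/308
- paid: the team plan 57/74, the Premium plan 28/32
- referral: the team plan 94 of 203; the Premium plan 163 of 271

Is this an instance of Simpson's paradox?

Organic: the team plan 210/785 = 26.8%, the Premium plan 504/1264 = 39.9% → the Premium plan
Affiliate: the team plan 207/338 = 61.2%, the Premium plan 203/308 = 65.9% → the Premium plan
Paid: the team plan 57/74 = 77.0%, the Premium plan 28/32 = 87.5% → the Premium plan
Referral: the team plan 94/203 = 46.3%, the Premium plan 163/271 = 60.1% → the Premium plan
Overall: the team plan 568/1400 = 40.6%, the Premium plan 898/1875 = 47.9% → the Premium plan
The Premium plan wins overall and in every signup group — no reversal.

No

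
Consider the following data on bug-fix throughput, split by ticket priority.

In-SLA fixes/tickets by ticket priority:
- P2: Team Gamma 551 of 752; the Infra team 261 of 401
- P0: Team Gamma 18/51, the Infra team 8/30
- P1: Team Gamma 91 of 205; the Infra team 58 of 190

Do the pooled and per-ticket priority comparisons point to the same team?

P2: Team Gamma 551/752 = 73.3%, the Infra team 261/401 = 65.1% → Team Gamma
P0: Team Gamma 18/51 = 35.3%, the Infra team 8/30 = 26.7% → Team Gamma
P1: Team Gamma 91/205 = 44.4%, the Infra team 58/190 = 30.5% → Team Gamma
Overall: Team Gamma 660/1008 = 65.5%, the Infra team 327/621 = 52.7% → Team Gamma
Team Gamma wins overall and in every ticket group — no reversal.

Yes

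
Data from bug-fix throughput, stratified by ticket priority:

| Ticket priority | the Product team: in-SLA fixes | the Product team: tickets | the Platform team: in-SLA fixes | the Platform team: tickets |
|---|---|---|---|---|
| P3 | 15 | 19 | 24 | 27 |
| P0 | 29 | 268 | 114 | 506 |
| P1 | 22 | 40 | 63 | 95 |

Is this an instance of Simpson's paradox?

P3: the Product team 15/19 = 78.9%, the Platform team 24/27 = 88.9% → the Platform team
P0: the Product team 29/268 = 10.8%, the Platform team 114/506 = 22.5% → the Platform team
P1: the Product team 22/40 = 55.0%, the Platform team 63/95 = 66.3% → the Platform team
Overall: the Product team 66/327 = 20.2%, the Platform team 201/628 = 32.0% → the Platform team
The Platform team wins overall and in every ticket group — no reversal.

No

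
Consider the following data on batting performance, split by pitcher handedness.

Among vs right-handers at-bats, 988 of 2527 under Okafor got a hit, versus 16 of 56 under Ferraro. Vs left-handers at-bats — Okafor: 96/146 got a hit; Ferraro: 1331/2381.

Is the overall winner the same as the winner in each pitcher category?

Vs right-handers: Okafor 988/2527 = 39.1%, Ferraro 16/56 = 28.6% → Okafor
Vs left-handers: Okafor 96/146 = 65.8%, Ferraro 1331/2381 = 55.9% → Okafor
Overall: Okafor 1084/2673 = 40.6%, Ferraro 1347/2437 = 55.3% → Ferraro
Okafor wins each pitcher group but Ferraro wins overall — the comparison reverses. Okafor's at-bats skew toward vs right-handers, which has a lower base rate.

No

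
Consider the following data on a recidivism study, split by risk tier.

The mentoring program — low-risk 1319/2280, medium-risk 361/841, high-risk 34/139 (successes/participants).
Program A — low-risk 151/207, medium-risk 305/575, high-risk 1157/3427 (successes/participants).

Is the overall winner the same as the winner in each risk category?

No

Low-risk: the mentoring program 1319/2280 = 57.9%, Program A 151/207 = 72.9% → Program A
Medium-risk: the mentoring program 361/841 = 42.9%, Program A 305/575 = 53.0% → Program A
High-risk: the mentoring program 34/139 = 24.5%, Program A 1157/3427 = 33.8% → Program A
Overall: the mentoring program 1714/3260 = 52.6%, Program A 1613/4209 = 38.3% → the mentoring program
Program A wins each risk group but the mentoring program wins overall — the comparison reverses. Program A's participants skew toward high-risk, which has a lower base rate.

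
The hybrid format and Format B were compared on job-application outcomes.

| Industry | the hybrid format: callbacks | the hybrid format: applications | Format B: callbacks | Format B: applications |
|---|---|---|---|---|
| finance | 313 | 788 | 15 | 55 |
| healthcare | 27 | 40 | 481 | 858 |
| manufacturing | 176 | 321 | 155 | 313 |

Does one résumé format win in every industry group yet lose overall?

Finance: the hybrid format 313/788 = 39.7%, Format B 15/55 = 27.3% → the hybrid format
Healthcare: the hybrid format 27/40 = 67.5%, Format B 481/858 = 56.1% → the hybrid format
Manufacturing: the hybrid format 176/321 = 54.8%, Format B 155/313 = 49.5% → the hybrid format
Overall: the hybrid format 516/1149 = 44.9%, Format B 651/1226 = 53.1% → Format B
The hybrid format wins each industry group but Format B wins overall — the comparison reverses. The hybrid format's applications skew toward finance, which has a lower base rate.

Yes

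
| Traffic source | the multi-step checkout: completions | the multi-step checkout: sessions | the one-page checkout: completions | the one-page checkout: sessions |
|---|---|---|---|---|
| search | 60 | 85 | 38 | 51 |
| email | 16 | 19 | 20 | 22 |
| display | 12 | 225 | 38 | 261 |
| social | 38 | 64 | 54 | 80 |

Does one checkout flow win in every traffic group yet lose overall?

No

Search: the multi-step checkout 60/85 = 70.6%, the one-page checkout 38/51 = 74.5% → the one-page checkout
Email: the multi-step checkout 16/19 = 84.2%, the one-page checkout 20/22 = 90.9% → the one-page checkout
Display: the multi-step checkout 12/225 = 5.3%, the one-page checkout 38/261 = 14.6% → the one-page checkout
Social: the multi-step checkout 38/64 = 59.4%, the one-page checkout 54/80 = 67.5% → the one-page checkout
Overall: the multi-step checkout 126/393 = 32.1%, the one-page checkout 150/414 = 36.2% → the one-page checkout
The one-page checkout wins overall and in every traffic group — no reversal.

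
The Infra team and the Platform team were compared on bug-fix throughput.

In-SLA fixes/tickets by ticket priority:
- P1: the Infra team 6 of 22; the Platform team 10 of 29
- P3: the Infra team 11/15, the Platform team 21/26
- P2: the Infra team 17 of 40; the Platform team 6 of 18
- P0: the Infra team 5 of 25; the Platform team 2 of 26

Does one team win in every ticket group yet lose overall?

P1: the Infra team 6/22 = 27.3%, the Platform team 10/29 = 34.5% → the Platform team
P3: the Infra team 11/15 = 73.3%, the Platform team 21/26 = 80.8% → the Platform team
P2: the Infra team 17/40 = 42.5%, the Platform team 6/18 = 33.3% → the Infra team
P0: the Infra team 5/25 = 20.0%, the Platform team 2/26 = 7.7% → the Infra team
Overall: the Infra team 39/102 = 38.2%, the Platform team 39/99 = 39.4% → the Platform team
Neither sweeps: the Infra team wins 2 of 4 groups, the Platform team wins 2. The Platform team wins overall but not every group — no Simpson reversal.

No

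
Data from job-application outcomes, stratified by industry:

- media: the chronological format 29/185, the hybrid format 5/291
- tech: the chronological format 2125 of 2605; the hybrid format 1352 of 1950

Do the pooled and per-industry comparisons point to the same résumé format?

Media: the chronological format 29/185 = 15.7%, the hybrid format 5/291 = 1.7% → the chronological format
Tech: the chronological format 2125/2605 = 81.6%, the hybrid format 1352/1950 = 69.3% → the chronological format
Overall: the chronological format 2154/2790 = 77.2%, the hybrid format 1357/2241 = 60.6% → the chronological format
The chronological format wins overall and in every industry group — no reversal.

Yes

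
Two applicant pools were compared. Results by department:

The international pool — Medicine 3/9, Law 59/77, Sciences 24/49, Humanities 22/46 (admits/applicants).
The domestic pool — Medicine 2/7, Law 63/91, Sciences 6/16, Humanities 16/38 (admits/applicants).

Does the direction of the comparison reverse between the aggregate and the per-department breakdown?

No

Medicine: the international pool 3/9 = 33.3%, the domestic pool 2/7 = 28.6% → the international pool
Law: the international pool 59/77 = 76.6%, the domestic pool 63/91 = 69.2% → the international pool
Sciences: the international pool 24/49 = 49.0%, the domestic pool 6/16 = 37.5% → the international pool
Humanities: the international pool 22/46 = 47.8%, the domestic pool 16/38 = 42.1% → the international pool
Overall: the international pool 108/181 = 59.7%, the domestic pool 87/152 = 57.2% → the international pool
The international pool wins overall and in every department group — no reversal.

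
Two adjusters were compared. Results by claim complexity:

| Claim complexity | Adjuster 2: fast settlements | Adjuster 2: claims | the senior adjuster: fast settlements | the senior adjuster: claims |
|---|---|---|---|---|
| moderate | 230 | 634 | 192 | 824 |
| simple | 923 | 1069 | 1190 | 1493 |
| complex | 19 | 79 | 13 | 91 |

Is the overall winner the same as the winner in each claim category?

Yes

Moderate: Adjuster 2 230/634 = 36.3%, the senior adjuster 192/824 = 23.3% → Adjuster 2
Simple: Adjuster 2 923/1069 = 86.3%, the senior adjuster 1190/1493 = 79.7% → Adjuster 2
Complex: Adjuster 2 19/79 = 24.1%, the senior adjuster 13/91 = 14.3% → Adjuster 2
Overall: Adjuster 2 1172/1782 = 65.8%, the senior adjuster 1395/2408 = 57.9% → Adjuster 2
Adjuster 2 wins overall and in every claim group — no reversal.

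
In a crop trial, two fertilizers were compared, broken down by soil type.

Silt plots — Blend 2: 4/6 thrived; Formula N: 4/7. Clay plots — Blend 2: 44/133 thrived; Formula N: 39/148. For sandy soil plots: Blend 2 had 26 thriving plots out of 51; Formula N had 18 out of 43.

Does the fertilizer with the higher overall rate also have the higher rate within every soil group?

Silt: Blend 2 4/6 = 66.7%, Formula N 4/7 = 57.1% → Blend 2
Clay: Blend 2 44/133 = 33.1%, Formula N 39/148 = 26.4% → Blend 2
Sandy soil: Blend 2 26/51 = 51.0%, Formula N 18/43 = 41.9% → Blend 2
Overall: Blend 2 74/190 = 38.9%, Formula N 61/198 = 30.8% → Blend 2
Blend 2 wins overall and in every soil group — no reversal.

Yes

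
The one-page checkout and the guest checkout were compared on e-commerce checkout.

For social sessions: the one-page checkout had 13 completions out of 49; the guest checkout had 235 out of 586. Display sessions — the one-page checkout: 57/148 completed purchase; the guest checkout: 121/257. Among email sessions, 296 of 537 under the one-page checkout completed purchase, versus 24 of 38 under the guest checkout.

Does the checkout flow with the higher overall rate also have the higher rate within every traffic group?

No

Social: the one-page checkout 13/49 = 26.5%, the guest checkout 235/586 = 40.1% → the guest checkout
Display: the one-page checkout 57/148 = 38.5%, the guest checkout 121/257 = 47.1% → the guest checkout
Email: the one-page checkout 296/537 = 55.1%, the guest checkout 24/38 = 63.2% → the guest checkout
Overall: the one-page checkout 366/734 = 49.9%, the guest checkout 380/881 = 43.1% → the one-page checkout
The guest checkout wins each traffic group but the one-page checkout wins overall — the comparison reverses. The guest checkout's sessions skew toward social, which has a lower base rate.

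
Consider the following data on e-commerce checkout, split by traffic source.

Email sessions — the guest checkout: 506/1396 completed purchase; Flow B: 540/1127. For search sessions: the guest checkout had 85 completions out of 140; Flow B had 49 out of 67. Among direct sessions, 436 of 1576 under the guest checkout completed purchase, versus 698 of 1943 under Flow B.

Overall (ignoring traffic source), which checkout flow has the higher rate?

Email: the guest checkout 506/1396 = 36.2%, Flow B 540/1127 = 47.9% → Flow B
Search: the guest checkout 85/140 = 60.7%, Flow B 49/67 = 73.1% → Flow B
Direct: the guest checkout 436/1576 = 27.7%, Flow B 698/1943 = 35.9% → Flow B
Overall: the guest checkout 1027/3112 = 33.0%, Flow B 1287/3137 = 41.0% → Flow B

Flow B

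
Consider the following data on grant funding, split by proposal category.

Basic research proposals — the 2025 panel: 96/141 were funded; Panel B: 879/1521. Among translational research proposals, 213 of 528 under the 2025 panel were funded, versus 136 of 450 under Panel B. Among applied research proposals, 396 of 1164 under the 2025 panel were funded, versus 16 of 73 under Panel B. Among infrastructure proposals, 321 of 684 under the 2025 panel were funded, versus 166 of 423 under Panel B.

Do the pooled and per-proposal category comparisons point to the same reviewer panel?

No

Basic research: the 2025 panel 96/141 = 68.1%, Panel B 879/1521 = 57.8% → the 2025 panel
Translational research: the 2025 panel 213/528 = 40.3%, Panel B 136/450 = 30.2% → the 2025 panel
Applied research: the 2025 panel 396/1164 = 34.0%, Panel B 16/73 = 21.9% → the 2025 panel
Infrastructure: the 2025 panel 321/684 = 46.9%, Panel B 166/423 = 39.2% → the 2025 panel
Overall: the 2025 panel 1026/2517 = 40.8%, Panel B 1197/2467 = 48.5% → Panel B
The 2025 panel wins each proposal group but Panel B wins overall — the comparison reverses. The 2025 panel's proposals skew toward applied research, which has a lower base rate.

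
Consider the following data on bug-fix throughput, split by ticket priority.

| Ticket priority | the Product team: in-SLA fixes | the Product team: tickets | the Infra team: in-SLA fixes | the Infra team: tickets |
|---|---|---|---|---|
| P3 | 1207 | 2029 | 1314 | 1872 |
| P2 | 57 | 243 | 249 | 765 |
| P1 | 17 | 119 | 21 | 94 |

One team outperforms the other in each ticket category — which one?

the Infra team

P3: the Product team 1207/2029 = 59.5%, the Infra team 1314/1872 = 70.2% → the Infra team
P2: the Product team 57/243 = 23.5%, the Infra team 249/765 = 32.5% → the Infra team
P1: the Product team 17/119 = 14.3%, the Infra team 21/94 = 22.3% → the Infra team
The Infra team has the higher rate in all 3 groups.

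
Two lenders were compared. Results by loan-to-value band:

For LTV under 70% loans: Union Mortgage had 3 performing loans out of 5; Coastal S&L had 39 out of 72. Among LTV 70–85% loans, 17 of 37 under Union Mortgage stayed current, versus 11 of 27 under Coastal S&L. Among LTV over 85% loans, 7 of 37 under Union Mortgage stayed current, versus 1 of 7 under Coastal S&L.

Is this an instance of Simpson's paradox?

LTV under 70%: Union Mortgage 3/5 = 60.0%, Coastal S&L 39/72 = 54.2% → Union Mortgage
LTV 70–85%: Union Mortgage 17/37 = 45.9%, Coastal S&L 11/27 = 40.7% → Union Mortgage
LTV over 85%: Union Mortgage 7/37 = 18.9%, Coastal S&L 1/7 = 14.3% → Union Mortgage
Overall: Union Mortgage 27/79 = 34.2%, Coastal S&L 51/106 = 48.1% → Coastal S&L
Union Mortgage wins each loan-to-value group but Coastal S&L wins overall — the comparison reverses. Union Mortgage's loans skew toward LTV over 85%, which has a lower base rate.

Yes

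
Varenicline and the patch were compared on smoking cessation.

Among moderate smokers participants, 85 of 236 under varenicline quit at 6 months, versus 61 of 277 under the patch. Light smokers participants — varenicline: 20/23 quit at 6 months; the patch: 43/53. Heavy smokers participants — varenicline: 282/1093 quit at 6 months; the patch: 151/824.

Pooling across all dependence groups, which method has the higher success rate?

Moderate smokers: varenicline 85/236 = 36.0%, the patch 61/277 = 22.0% → varenicline
Light smokers: varenicline 20/23 = 87.0%, the patch 43/53 = 81.1% → varenicline
Heavy smokers: varenicline 282/1093 = 25.8%, the patch 151/824 = 18.3% → varenicline
Overall: varenicline 387/1352 = 28.6%, the patch 255/1154 = 22.1% → varenicline

varenicline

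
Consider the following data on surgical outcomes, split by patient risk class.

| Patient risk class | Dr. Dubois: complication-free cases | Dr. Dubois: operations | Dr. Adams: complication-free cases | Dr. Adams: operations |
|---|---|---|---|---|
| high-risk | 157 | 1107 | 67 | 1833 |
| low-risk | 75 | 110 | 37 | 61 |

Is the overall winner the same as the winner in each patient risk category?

High-risk: Dr. Dubois 157/1107 = 14.2%, Dr. Adams 67/1833 = 3.7% → Dr. Dubois
Low-risk: Dr. Dubois 75/110 = 68.2%, Dr. Adams 37/61 = 60.7% → Dr. Dubois
Overall: Dr. Dubois 232/1217 = 19.1%, Dr. Adams 104/1894 = 5.5% → Dr. Dubois
Dr. Dubois wins overall and in every patient risk group — no reversal.

Yes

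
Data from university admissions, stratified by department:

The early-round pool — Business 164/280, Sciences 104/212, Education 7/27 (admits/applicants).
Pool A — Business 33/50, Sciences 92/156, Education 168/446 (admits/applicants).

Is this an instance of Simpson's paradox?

Yes

Business: the early-round pool 164/280 = 58.6%, Pool A 33/50 = 66.0% → Pool A
Sciences: the early-round pool 104/212 = 49.1%, Pool A 92/156 = 59.0% → Pool A
Education: the early-round pool 7/27 = 25.9%, Pool A 168/446 = 37.7% → Pool A
Overall: the early-round pool 275/519 = 53.0%, Pool A 293/652 = 44.9% → the early-round pool
Pool A wins each department group but the early-round pool wins overall — the comparison reverses. Pool A's applicants skew toward Education, which has a lower base rate.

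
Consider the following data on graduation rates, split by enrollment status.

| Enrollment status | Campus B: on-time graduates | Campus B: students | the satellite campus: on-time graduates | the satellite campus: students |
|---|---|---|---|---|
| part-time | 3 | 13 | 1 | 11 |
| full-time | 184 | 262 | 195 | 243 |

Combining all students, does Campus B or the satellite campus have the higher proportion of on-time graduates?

Part-time: Campus B 3/13 = 23.1%, the satellite campus 1/11 = 9.1% → Campus B
Full-time: Campus B 184/262 = 70.2%, the satellite campus 195/243 = 80.2% → the satellite campus
Overall: Campus B 187/275 = 68.0%, the satellite campus 196/254 = 77.2% → the satellite campus
(Neither sweeps every enrollment group, but the satellite campus has the higher pooled rate.)

the satellite campus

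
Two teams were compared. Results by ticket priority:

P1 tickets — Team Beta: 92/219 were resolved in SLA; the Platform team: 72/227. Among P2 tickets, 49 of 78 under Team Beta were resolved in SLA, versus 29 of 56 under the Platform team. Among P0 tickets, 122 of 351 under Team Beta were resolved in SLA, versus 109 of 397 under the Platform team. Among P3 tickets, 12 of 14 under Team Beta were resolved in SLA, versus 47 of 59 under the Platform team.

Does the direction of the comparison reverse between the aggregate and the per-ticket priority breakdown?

No

P1: Team Beta 92/219 = 42.0%, the Platform team 72/227 = 31.7% → Team Beta
P2: Team Beta 49/78 = 62.8%, the Platform team 29/56 = 51.8% → Team Beta
P0: Team Beta 122/351 = 34.8%, the Platform team 109/397 = 27.5% → Team Beta
P3: Team Beta 12/14 = 85.7%, the Platform team 47/59 = 79.7% → Team Beta
Overall: Team Beta 275/662 = 41.5%, the Platform team 257/739 = 34.8% → Team Beta
Team Beta wins overall and in every ticket group — no reversal.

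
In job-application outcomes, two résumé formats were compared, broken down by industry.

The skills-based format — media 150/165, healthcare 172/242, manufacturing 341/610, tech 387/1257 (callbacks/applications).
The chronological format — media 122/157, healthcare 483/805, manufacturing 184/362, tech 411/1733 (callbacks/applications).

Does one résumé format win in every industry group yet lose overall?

Media: the skills-based format 150/165 = 90.9%, the chronological format 122/157 = 77.7% → the skills-based format
Healthcare: the skills-based format 172/242 = 71.1%, the chronological format 483/805 = 60.0% → the skills-based format
Manufacturing: the skills-based format 341/610 = 55.9%, the chronological format 184/362 = 50.8% → the skills-based format
Tech: the skills-based format 387/1257 = 30.8%, the chronological format 411/1733 = 23.7% → the skills-based format
Overall: the skills-based format 1050/2274 = 46.2%, the chronological format 1200/3057 = 39.3% → the skills-based format
The skills-based format wins overall and in every industry group — no reversal.

No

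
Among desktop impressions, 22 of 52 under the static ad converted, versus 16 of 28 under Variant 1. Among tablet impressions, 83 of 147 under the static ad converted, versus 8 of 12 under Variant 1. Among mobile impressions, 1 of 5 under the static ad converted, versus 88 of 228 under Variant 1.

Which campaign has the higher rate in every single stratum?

Variant 1

Desktop: the static ad 22/52 = 42.3%, Variant 1 16/28 = 57.1% → Variant 1
Tablet: the static ad 83/147 = 56.5%, Variant 1 8/12 = 66.7% → Variant 1
Mobile: the static ad 1/5 = 20.0%, Variant 1 88/228 = 38.6% → Variant 1
Variant 1 has the higher rate in all 3 groups.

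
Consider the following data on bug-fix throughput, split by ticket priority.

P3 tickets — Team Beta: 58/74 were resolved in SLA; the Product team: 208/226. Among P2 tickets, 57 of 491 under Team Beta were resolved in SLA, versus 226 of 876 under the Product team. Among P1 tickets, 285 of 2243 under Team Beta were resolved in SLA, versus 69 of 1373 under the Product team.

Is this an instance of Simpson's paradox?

No

P3: Team Beta 58/74 = 78.4%, the Product team 208/226 = 92.0% → the Product team
P2: Team Beta 57/491 = 11.6%, the Product team 226/876 = 25.8% → the Product team
P1: Team Beta 285/2243 = 12.7%, the Product team 69/1373 = 5.0% → Team Beta
Overall: Team Beta 400/2808 = 14.2%, the Product team 503/2475 = 20.3% → the Product team
Neither sweeps: Team Beta wins 1 of 3 groups, the Product team wins 2. The Product team wins overall but not every group — no Simpson reversal.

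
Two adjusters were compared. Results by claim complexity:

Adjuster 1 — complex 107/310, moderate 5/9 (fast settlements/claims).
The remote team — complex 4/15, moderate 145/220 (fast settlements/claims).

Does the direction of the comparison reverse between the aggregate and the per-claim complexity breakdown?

Complex: Adjuster 1 107/310 = 34.5%, the remote team 4/15 = 26.7% → Adjuster 1
Moderate: Adjuster 1 5/9 = 55.6%, the remote team 145/220 = 65.9% → the remote team
Overall: Adjuster 1 112/319 = 35.1%, the remote team 149/235 = 63.4% → the remote team
Neither sweeps: Adjuster 1 wins 1 of 2 groups, the remote team wins 1. The remote team wins overall but not every group — no Simpson reversal.

No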